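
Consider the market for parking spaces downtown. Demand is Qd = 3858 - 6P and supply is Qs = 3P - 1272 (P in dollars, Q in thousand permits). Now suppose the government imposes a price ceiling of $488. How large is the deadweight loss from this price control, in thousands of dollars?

15129

Without the control the market clears where 3858 - 6P = 3P - 1272, i.e. P* = 570 and Q* = 438.
Since 488 < 570, the ceiling is binding.
At P = 488: Qd = 3858 - 6·488 = 930 and Qs = 3·488 - 1272 = 192.
Quantity traded falls to 192. At Q = 192 the demand price is (3858 - 192)/6 = 611 and the supply price is (1272 + 192)/3 = 488.
Deadweight loss = ½ · (611 - 488) · (438 - 192) = ½ · 123 · 246 = 15129.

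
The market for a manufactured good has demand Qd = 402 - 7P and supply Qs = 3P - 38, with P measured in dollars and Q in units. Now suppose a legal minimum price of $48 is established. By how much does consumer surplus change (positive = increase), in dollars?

-320

Equilibrium: 402 - 7P = 3P - 38, so 440 = 10P and P* = 44, Q* = 94.
Because the floor (48) lies above the market-clearing price, it is binding.
At P = 48: Qd = 402 - 7·48 = 66 and Qs = 3·48 - 38 = 106.
Consumer surplus without the control is ½ · (402/7 - 44) · 94 = 4418/7.
With the floor, consumers buy 66 units at 48, so CS = ½ · (402/7 - 48) · 66 = 2178/7.
Change in consumer surplus = 2178/7 - 4418/7 = -320.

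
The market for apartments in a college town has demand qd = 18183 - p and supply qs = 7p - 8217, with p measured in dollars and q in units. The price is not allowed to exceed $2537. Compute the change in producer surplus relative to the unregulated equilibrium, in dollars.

-9318137.5

Equilibrium: 18183 - p = 7p - 8217, so 26400 = 8p and p* = 3300, q* = 14883.
Since 2537 < 3300, the ceiling is binding.
At p = 2537: qd = 18183 - 2537 = 15646 and qs = 7·2537 - 8217 = 9542.
Producer surplus without the control is ½ · (3300 - 8217/7) · 14883 = 221503689/14.
With the ceiling, producers sell 9542 units at 2537, so PS = ½ · (2537 - 8217/7) · 9542 = 45524882/7.
Change in producer surplus = 45524882/7 - 221503689/14 = -9318137.5.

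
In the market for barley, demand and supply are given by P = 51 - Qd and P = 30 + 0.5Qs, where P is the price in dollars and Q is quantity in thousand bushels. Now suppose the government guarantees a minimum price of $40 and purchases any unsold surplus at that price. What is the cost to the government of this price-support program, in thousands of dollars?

360

Rearranging demand gives Qd = 51 - P; rearranging supply gives Qs = 2P - 60. Equilibrium: 51 - P = 2P - 60, so 111 = 3P and P* = 37, Q* = 14.
Because the floor (40) lies above the market-clearing price, it is binding.
At P = 40: Qd = 51 - 40 = 11 and Qs = 2·40 - 60 = 20.
Surplus = Qs - Qd = 9.
Government expenditure = surplus × support price = 9 × 40 = 360.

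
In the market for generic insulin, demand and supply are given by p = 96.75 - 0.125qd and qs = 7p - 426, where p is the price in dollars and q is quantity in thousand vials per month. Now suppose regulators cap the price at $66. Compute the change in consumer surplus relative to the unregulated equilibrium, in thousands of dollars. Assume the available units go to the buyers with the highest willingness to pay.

Rearranging demand gives qd = 774 - 8p. Equilibrium: 774 - 8p = 7p - 426, so 1200 = 15p and p* = 80, q* = 134.
Because the ceiling (66) lies below the market-clearing price, it is binding.
At p = 66: qd = 774 - 8·66 = 246 and qs = 7·66 - 426 = 36.
Consumer surplus without the control is ½ · (96.75 - 80) · 134 = 1122.25.
With the ceiling, 36 units are sold at 66 (assume they go to the highest-value buyers). The demand price at q = 36 is 92.25, so CS = ½ · [(96.75 - 66) + (92.25 - 66)] · 36 = 1026.
Change in consumer surplus = 1026 - 1122.25 = -96.25.

-96.25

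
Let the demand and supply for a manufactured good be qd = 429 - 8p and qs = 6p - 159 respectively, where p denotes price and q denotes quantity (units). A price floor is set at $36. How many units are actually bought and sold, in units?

Without the control the market clears where 429 - 8p = 6p - 159, i.e. p* = 42 and q* = 93.
Since 36 is below p* = 42, the floor does not bind and the free-market outcome prevails.

93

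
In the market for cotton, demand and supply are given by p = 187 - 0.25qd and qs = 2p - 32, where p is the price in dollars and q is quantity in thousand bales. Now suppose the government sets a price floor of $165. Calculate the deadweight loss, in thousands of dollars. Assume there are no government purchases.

7350

Rearranging demand gives qd = 748 - 4p. Without the control the market clears where 748 - 4p = 2p - 32, i.e. p* = 130 and q* = 228.
The floor of 165 is above the equilibrium price 130, so it binds.
At p = 165: qd = 748 - 4·165 = 88 and qs = 2·165 - 32 = 298.
Quantity traded falls to 88. At q = 88 the demand price is (748 - 88)/4 = 165 and the supply price is (32 + 88)/2 = 60.
Deadweight loss = ½ · (165 - 60) · (228 - 88) = ½ · 105 · 140 = 7350.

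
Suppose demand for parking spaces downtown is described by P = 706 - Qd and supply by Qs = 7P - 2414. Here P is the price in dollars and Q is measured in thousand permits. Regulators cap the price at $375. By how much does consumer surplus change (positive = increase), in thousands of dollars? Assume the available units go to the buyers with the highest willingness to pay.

-2347.5

Rearranging demand gives Qd = 706 - P. In a free market, 706 - P = 7P - 2414 gives the equilibrium P* = 390, Q* = 316.
The ceiling of 375 is below the equilibrium price 390, so it binds.
At P = 375: Qd = 706 - 375 = 331 and Qs = 7·375 - 2414 = 211.
Consumer surplus without the control is ½ · (706 - 390) · 316 = 49928.
With the ceiling, 211 units are sold at 375 (assume they go to the highest-value buyers). The demand price at Q = 211 is 495, so CS = ½ · [(706 - 375) + (495 - 375)] · 211 = 47580.5.
Change in consumer surplus = 47580.5 - 49928 = -2347.5.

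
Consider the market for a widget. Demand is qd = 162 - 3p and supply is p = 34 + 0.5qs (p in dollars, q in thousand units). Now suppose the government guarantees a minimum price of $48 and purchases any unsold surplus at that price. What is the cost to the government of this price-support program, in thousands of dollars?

Rearranging supply gives qs = 2p - 68. Without the control the market clears where 162 - 3p = 2p - 68, i.e. p* = 46 and q* = 24.
Because the floor (48) lies above the market-clearing price, it is binding.
At p = 48: qd = 162 - 3·48 = 18 and qs = 2·48 - 68 = 28.
Surplus = qs - qd = 10.
Government expenditure = surplus × support price = 10 × 48 = 480.

480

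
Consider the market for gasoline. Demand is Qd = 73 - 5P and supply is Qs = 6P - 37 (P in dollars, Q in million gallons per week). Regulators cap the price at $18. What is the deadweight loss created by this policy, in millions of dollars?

0

Without the control the market clears where 73 - 5P = 6P - 37, i.e. P* = 10 and Q* = 23.
Since 18 is above P* = 10, the ceiling does not bind and the free-market outcome prevails.
Since the control does not bind, no trades are prevented and deadweight loss is zero.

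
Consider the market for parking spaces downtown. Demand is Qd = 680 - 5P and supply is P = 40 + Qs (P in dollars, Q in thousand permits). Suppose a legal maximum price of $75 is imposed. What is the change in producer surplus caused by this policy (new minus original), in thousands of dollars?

Rearranging supply gives Qs = P - 40. In a free market, 680 - 5P = P - 40 gives the equilibrium P* = 120, Q* = 80.
Since 75 < 120, the ceiling is binding.
At P = 75: Qd = 680 - 5·75 = 305 and Qs = 75 - 40 = 35.
Producer surplus without the control is ½ · (120 - 40) · 80 = 3200.
With the ceiling, producers sell 35 units at 75, so PS = ½ · (75 - 40) · 35 = 612.5.
Change in producer surplus = 612.5 - 3200 = -2587.5.

-2587.5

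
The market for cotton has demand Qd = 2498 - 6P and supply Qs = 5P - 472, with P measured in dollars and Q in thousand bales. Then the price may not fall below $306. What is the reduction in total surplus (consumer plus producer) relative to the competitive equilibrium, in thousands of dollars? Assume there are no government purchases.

Equilibrium: 2498 - 6P = 5P - 472, so 2970 = 11P and P* = 270, Q* = 878.
Since 306 > 270, the floor is binding.
At P = 306: Qd = 2498 - 6·306 = 662 and Qs = 5·306 - 472 = 1058.
Quantity traded falls to 662. At Q = 662 the demand price is (2498 - 662)/6 = 306 and the supply price is (472 + 662)/5 = 226.8.
Deadweight loss = ½ · (306 - 226.8) · (878 - 662) = ½ · 79.2 · 216 = 8553.6.

8553.6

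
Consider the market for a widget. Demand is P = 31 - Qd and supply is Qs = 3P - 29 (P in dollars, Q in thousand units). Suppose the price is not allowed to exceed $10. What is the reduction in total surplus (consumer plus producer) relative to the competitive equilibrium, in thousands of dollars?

Rearranging demand gives Qd = 31 - P. Without the control the market clears where 31 - P = 3P - 29, i.e. P* = 15 and Q* = 16.
The ceiling of 10 is below the equilibrium price 15, so it binds.
At P = 10: Qd = 31 - 10 = 21 and Qs = 3·10 - 29 = 1.
Quantity traded falls to 1. At Q = 1 the demand price is 31 - 1 = 30 and the supply price is (29 + 1)/3 = 10.
Deadweight loss = ½ · (30 - 10) · (16 - 1) = ½ · 20 · 15 = 150.

150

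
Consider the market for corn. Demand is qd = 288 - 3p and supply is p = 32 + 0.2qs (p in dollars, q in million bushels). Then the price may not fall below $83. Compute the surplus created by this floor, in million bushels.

Rearranging supply gives qs = 5p - 160. Setting quantity demanded equal to quantity supplied, 288 - 3p = 5p - 160, gives p* = 56 and q* = 120.
Since 83 > 56, the floor is binding.
At p = 83: qd = 288 - 3·83 = 39 and qs = 5·83 - 160 = 255.
Surplus = qs - qd = 255 - 39 = 216.

216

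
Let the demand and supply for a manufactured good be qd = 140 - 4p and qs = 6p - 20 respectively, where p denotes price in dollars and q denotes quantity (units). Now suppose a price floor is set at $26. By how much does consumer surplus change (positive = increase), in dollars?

Equilibrium: 140 - 4p = 6p - 20, so 160 = 10p and p* = 16, q* = 76.
Because the floor (26) lies above the market-clearing price, it is binding.
At p = 26: qd = 140 - 4·26 = 36 and qs = 6·26 - 20 = 136.
Consumer surplus without the control is ½ · (35 - 16) · 76 = 722.
With the floor, consumers buy 36 units at 26, so CS = ½ · (35 - 26) · 36 = 162.
Change in consumer surplus = 162 - 722 = -560.

-560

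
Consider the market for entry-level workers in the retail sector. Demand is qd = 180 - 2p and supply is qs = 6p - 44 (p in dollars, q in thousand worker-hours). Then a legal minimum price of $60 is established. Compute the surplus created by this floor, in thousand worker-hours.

256

Equilibrium: 180 - 2p = 6p - 44, so 224 = 8p and p* = 28, q* = 124.
Since 60 > 28, the floor is binding.
At p = 60: qd = 180 - 2·60 = 60 and qs = 6·60 - 44 = 316.
Surplus = qs - qd = 316 - 60 = 256.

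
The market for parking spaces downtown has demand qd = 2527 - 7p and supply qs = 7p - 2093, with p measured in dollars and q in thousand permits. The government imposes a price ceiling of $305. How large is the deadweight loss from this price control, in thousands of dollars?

In a free market, 2527 - 7p = 7p - 2093 gives the equilibrium p* = 330, q* = 217.
The ceiling of 305 is below the equilibrium price 330, so it binds.
At p = 305: qd = 2527 - 7·305 = 392 and qs = 7·305 - 2093 = 42.
Quantity traded falls to 42. At q = 42 the demand price is (2527 - 42)/7 = 355 and the supply price is (2093 + 42)/7 = 305.
Deadweight loss = ½ · (355 - 305) · (217 - 42) = ½ · 50 · 175 = 4375.

4375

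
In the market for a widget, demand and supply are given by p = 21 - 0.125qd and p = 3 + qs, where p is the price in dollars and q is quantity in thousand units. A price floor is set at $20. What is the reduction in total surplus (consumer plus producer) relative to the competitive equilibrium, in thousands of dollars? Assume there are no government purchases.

Rearranging demand gives qd = 168 - 8p; rearranging supply gives qs = p - 3. Without the control the market clears where 168 - 8p = p - 3, i.e. p* = 19 and q* = 16.
Since 20 > 19, the floor is binding.
At p = 20: qd = 168 - 8·20 = 8 and qs = 20 - 3 = 17.
Quantity traded falls to 8. At q = 8 the demand price is (168 - 8)/8 = 20 and the supply price is 3 + 8 = 11.
Deadweight loss = ½ · (20 - 11) · (16 - 8) = ½ · 9 · 8 = 36.

36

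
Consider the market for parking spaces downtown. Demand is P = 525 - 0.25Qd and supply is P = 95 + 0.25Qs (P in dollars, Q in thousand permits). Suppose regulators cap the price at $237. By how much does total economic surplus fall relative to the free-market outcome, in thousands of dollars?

21316

Rearranging demand gives Qd = 2100 - 4P; rearranging supply gives Qs = 4P - 380. Setting quantity demanded equal to quantity supplied, 2100 - 4P = 4P - 380, gives P* = 310 and Q* = 860.
Because the ceiling (237) lies below the market-clearing price, it is binding.
At P = 237: Qd = 2100 - 4·237 = 1152 and Qs = 4·237 - 380 = 568.
Quantity traded falls to 568. At Q = 568 the demand price is (2100 - 568)/4 = 383 and the supply price is (380 + 568)/4 = 237.
Deadweight loss = ½ · (383 - 237) · (860 - 568) = ½ · 146 · 292 = 21316.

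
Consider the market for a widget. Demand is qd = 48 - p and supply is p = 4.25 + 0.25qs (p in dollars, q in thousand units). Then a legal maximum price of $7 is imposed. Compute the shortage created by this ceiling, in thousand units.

Rearranging supply gives qs = 4p - 17. Without the control the market clears where 48 - p = 4p - 17, i.e. p* = 13 and q* = 35.
The ceiling of 7 is below the equilibrium price 13, so it binds.
At p = 7: qd = 48 - 7 = 41 and qs = 4·7 - 17 = 11.
Shortage = qd - qs = 41 - 11 = 30.

30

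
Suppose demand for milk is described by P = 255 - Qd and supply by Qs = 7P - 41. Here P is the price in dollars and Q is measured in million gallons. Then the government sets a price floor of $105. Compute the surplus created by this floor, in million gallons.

544

Rearranging demand gives Qd = 255 - P. Without the control the market clears where 255 - P = 7P - 41, i.e. P* = 37 and Q* = 218.
Because the floor (105) lies above the market-clearing price, it is binding.
At P = 105: Qd = 255 - 105 = 150 and Qs = 7·105 - 41 = 694.
Surplus = Qs - Qd = 694 - 150 = 544.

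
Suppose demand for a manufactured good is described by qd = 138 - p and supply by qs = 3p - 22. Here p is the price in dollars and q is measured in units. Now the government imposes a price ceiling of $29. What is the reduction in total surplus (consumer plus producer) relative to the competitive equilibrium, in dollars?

726

In a free market, 138 - p = 3p - 22 gives the equilibrium p* = 40, q* = 98.
The ceiling of 29 is below the equilibrium price 40, so it binds.
At p = 29: qd = 138 - 29 = 109 and qs = 3·29 - 22 = 65.
Quantity traded falls to 65. At q = 65 the demand price is 138 - 65 = 73 and the supply price is (22 + 65)/3 = 29.
Deadweight loss = ½ · (73 - 29) · (98 - 65) = ½ · 44 · 33 = 726.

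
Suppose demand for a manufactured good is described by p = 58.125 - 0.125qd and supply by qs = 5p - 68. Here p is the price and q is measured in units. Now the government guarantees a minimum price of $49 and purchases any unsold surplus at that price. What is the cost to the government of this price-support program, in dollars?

5096

Rearranging demand gives qd = 465 - 8p. Without the control the market clears where 465 - 8p = 5p - 68, i.e. p* = 41 and q* = 137.
The floor of 49 is above the equilibrium price 41, so it binds.
At p = 49: qd = 465 - 8·49 = 73 and qs = 5·49 - 68 = 177.
Surplus = qs - qd = 104.
Government expenditure = surplus × support price = 104 × 49 = 5096.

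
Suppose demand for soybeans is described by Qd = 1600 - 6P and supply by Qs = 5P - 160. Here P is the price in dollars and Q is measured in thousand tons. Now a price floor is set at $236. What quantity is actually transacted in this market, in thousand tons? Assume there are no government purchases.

184

Without the control the market clears where 1600 - 6P = 5P - 160, i.e. P* = 160 and Q* = 640.
Because the floor (236) lies above the market-clearing price, it is binding.
At P = 236: Qd = 1600 - 6·236 = 184 and Qs = 5·236 - 160 = 1020.
The quantity actually transacted is the short side, demand: 184.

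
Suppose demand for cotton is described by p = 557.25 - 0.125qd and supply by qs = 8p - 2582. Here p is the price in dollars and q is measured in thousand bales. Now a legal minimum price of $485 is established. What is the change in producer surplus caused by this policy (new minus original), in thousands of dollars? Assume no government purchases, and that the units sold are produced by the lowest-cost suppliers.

17910

Rearranging demand gives qd = 4458 - 8p. Setting quantity demanded equal to quantity supplied, 4458 - 8p = 8p - 2582, gives p* = 440 and q* = 938.
Because the floor (485) lies above the market-clearing price, it is binding.
At p = 485: qd = 4458 - 8·485 = 578 and qs = 8·485 - 2582 = 1298.
Producer surplus without the control is ½ · (440 - 322.75) · 938 = 54990.25.
With the floor, 578 units are sold at 485. The supply price at q = 578 is 395, so PS = ½ · [(485 - 322.75) + (485 - 395)] · 578 = 72900.25.
Change in producer surplus = 72900.25 - 54990.25 = 17910.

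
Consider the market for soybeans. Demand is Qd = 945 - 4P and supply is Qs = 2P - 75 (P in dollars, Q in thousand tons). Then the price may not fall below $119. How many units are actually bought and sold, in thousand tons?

265

Without the control the market clears where 945 - 4P = 2P - 75, i.e. P* = 170 and Q* = 265.
The floor of 119 is below the equilibrium price 170, so it is not binding; the market clears at P* = 170, Q* = 265.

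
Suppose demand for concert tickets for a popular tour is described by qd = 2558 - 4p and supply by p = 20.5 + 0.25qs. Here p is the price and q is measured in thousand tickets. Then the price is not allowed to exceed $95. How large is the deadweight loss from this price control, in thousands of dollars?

220900

Rearranging supply gives qs = 4p - 82. In a free market, 2558 - 4p = 4p - 82 gives the equilibrium p* = 330, q* = 1238.
Because the ceiling (95) lies below the market-clearing price, it is binding.
At p = 95: qd = 2558 - 4·95 = 2178 and qs = 4·95 - 82 = 298.
Quantity traded falls to 298. At q = 298 the demand price is (2558 - 298)/4 = 565 and the supply price is (82 + 298)/4 = 95.
Deadweight loss = ½ · (565 - 95) · (1238 - 298) = ½ · 470 · 940 = 220900.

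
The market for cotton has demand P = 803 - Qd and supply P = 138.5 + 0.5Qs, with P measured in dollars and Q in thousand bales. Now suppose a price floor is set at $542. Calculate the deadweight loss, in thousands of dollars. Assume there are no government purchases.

24843

Rearranging demand gives Qd = 803 - P; rearranging supply gives Qs = 2P - 277. In a free market, 803 - P = 2P - 277 gives the equilibrium P* = 360, Q* = 443.
The floor of 542 is above the equilibrium price 360, so it binds.
At P = 542: Qd = 803 - 542 = 261 and Qs = 2·542 - 277 = 807.
Quantity traded falls to 261. At Q = 261 the demand price is 803 - 261 = 542 and the supply price is (277 + 261)/2 = 269.
Deadweight loss = ½ · (542 - 269) · (443 - 261) = ½ · 273 · 182 = 24843.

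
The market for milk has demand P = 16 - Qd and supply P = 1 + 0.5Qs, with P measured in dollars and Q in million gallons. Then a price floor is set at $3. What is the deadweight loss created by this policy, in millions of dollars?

0

Rearranging demand gives Qd = 16 - P; rearranging supply gives Qs = 2P - 2. Equilibrium: 16 - P = 2P - 2, so 18 = 3P and P* = 6, Q* = 10.
Since 3 is below P* = 6, the floor does not bind and the free-market outcome prevails.
Since the control does not bind, no trades are prevented and deadweight loss is zero.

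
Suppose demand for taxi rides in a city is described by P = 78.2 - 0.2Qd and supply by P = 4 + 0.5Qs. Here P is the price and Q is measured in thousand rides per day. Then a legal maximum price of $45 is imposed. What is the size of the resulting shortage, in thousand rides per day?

84

Rearranging demand gives Qd = 391 - 5P; rearranging supply gives Qs = 2P - 8. In a free market, 391 - 5P = 2P - 8 gives the equilibrium P* = 57, Q* = 106.
Because the ceiling (45) lies below the market-clearing price, it is binding.
At P = 45: Qd = 391 - 5·45 = 166 and Qs = 2·45 - 8 = 82.
Shortage = Qd - Qs = 166 - 82 = 84.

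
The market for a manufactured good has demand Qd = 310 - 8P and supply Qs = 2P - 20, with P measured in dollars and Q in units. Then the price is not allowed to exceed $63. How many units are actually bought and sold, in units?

46

Setting quantity demanded equal to quantity supplied, 310 - 8P = 2P - 20, gives P* = 33 and Q* = 46.
The ceiling of 63 is above the equilibrium price 33, so it is not binding; the market clears at P* = 33, Q* = 46.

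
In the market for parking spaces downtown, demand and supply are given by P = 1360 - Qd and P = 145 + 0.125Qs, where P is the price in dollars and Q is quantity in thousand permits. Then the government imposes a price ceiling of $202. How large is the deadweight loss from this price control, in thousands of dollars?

219024

Rearranging demand gives Qd = 1360 - P; rearranging supply gives Qs = 8P - 1160. Without the control the market clears where 1360 - P = 8P - 1160, i.e. P* = 280 and Q* = 1080.
The ceiling of 202 is below the equilibrium price 280, so it binds.
At P = 202: Qd = 1360 - 202 = 1158 and Qs = 8·202 - 1160 = 456.
Quantity traded falls to 456. At Q = 456 the demand price is 1360 - 456 = 904 and the supply price is (1160 + 456)/8 = 202.
Deadweight loss = ½ · (904 - 202) · (1080 - 456) = ½ · 702 · 624 = 219024.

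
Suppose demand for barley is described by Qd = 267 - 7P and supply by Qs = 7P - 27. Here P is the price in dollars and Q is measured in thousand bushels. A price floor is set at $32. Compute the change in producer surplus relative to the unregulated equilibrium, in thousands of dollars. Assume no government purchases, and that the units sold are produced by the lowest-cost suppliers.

In a free market, 267 - 7P = 7P - 27 gives the equilibrium P* = 21, Q* = 120.
Since 32 > 21, the floor is binding.
At P = 32: Qd = 267 - 7·32 = 43 and Qs = 7·32 - 27 = 197.
Producer surplus without the control is ½ · (21 - 27/7) · 120 = 7200/7.
With the floor, 43 units are sold at 32. The supply price at Q = 43 is 10, so PS = ½ · [(32 - 27/7) + (32 - 10)] · 43 = 15093/14.
Change in producer surplus = 15093/14 - 7200/7 = 49.5.

49.5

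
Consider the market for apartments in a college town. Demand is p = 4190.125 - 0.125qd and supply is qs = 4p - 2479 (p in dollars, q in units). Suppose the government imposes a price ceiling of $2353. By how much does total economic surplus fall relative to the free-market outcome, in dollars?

1255827

Rearranging demand gives qd = 33521 - 8p. In a free market, 33521 - 8p = 4p - 2479 gives the equilibrium p* = 3000, q* = 9521.
Because the ceiling (2353) lies below the market-clearing price, it is binding.
At p = 2353: qd = 33521 - 8·2353 = 14697 and qs = 4·2353 - 2479 = 6933.
Quantity traded falls to 6933. At q = 6933 the demand price is (33521 - 6933)/8 = 3323.5 and the supply price is (2479 + 6933)/4 = 2353.
Deadweight loss = ½ · (3323.5 - 2353) · (9521 - 6933) = ½ · 970.5 · 2588 = 1255827.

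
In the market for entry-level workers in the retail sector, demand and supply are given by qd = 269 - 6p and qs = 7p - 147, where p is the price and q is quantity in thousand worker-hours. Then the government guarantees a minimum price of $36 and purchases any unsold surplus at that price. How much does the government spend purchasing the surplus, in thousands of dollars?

1872

Equilibrium: 269 - 6p = 7p - 147, so 416 = 13p and p* = 32, q* = 77.
Since 36 > 32, the floor is binding.
At p = 36: qd = 269 - 6·36 = 53 and qs = 7·36 - 147 = 105.
Surplus = qs - qd = 52.
Government expenditure = surplus × support price = 52 × 36 = 1872.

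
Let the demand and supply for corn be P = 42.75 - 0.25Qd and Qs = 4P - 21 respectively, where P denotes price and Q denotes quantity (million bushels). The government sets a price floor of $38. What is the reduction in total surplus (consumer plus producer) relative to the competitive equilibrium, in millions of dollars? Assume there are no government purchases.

Rearranging demand gives Qd = 171 - 4P. In a free market, 171 - 4P = 4P - 21 gives the equilibrium P* = 24, Q* = 75.
Since 38 > 24, the floor is binding.
At P = 38: Qd = 171 - 4·38 = 19 and Qs = 4·38 - 21 = 131.
Quantity traded falls to 19. At Q = 19 the demand price is (171 - 19)/4 = 38 and the supply price is (21 + 19)/4 = 10.
Deadweight loss = ½ · (38 - 10) · (75 - 19) = ½ · 28 · 56 = 784.

784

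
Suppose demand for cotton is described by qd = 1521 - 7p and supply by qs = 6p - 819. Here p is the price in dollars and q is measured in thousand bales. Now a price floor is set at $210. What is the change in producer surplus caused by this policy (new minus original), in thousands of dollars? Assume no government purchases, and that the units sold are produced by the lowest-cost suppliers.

Without the control the market clears where 1521 - 7p = 6p - 819, i.e. p* = 180 and q* = 261.
The floor of 210 is above the equilibrium price 180, so it binds.
At p = 210: qd = 1521 - 7·210 = 51 and qs = 6·210 - 819 = 441.
Producer surplus without the control is ½ · (180 - 136.5) · 261 = 5676.75.
With the floor, 51 units are sold at 210. The supply price at q = 51 is 145, so PS = ½ · [(210 - 136.5) + (210 - 145)] · 51 = 3531.75.
Change in producer surplus = 3531.75 - 5676.75 = -2145.

-2145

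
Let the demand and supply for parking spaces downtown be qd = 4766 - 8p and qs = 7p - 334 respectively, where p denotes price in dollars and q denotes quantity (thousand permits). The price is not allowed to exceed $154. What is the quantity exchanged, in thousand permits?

744

Setting quantity demanded equal to quantity supplied, 4766 - 8p = 7p - 334, gives p* = 340 and q* = 2046.
The ceiling of 154 is below the equilibrium price 340, so it binds.
At p = 154: qd = 4766 - 8·154 = 3534 and qs = 7·154 - 334 = 744.
The quantity actually transacted is the short side, supply: 744.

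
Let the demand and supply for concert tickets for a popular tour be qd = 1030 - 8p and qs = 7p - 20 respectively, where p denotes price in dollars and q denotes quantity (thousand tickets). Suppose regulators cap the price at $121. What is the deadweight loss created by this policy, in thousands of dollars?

0

Without the control the market clears where 1030 - 8p = 7p - 20, i.e. p* = 70 and q* = 470.
Since 121 is above p* = 70, the ceiling does not bind and the free-market outcome prevails.
Since the control does not bind, no trades are prevented and deadweight loss is zero.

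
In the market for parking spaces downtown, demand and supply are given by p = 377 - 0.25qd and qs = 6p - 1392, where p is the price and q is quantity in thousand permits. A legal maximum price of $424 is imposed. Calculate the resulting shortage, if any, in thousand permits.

Rearranging demand gives qd = 1508 - 4p. Setting quantity demanded equal to quantity supplied, 1508 - 4p = 6p - 1392, gives p* = 290 and q* = 348.
Since 424 is above p* = 290, the ceiling does not bind and the free-market outcome prevails.
Since the control does not bind, there is no shortage.

0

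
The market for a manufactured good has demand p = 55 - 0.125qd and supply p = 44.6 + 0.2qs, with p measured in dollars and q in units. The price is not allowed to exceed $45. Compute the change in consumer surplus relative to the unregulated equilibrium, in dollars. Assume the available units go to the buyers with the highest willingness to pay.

-44.25

Rearranging demand gives qd = 440 - 8p; rearranging supply gives qs = 5p - 223. Equilibrium: 440 - 8p = 5p - 223, so 663 = 13p and p* = 51, q* = 32.
Since 45 < 51, the ceiling is binding.
At p = 45: qd = 440 - 8·45 = 80 and qs = 5·45 - 223 = 2.
Consumer surplus without the control is ½ · (55 - 51) · 32 = 64.
With the ceiling, 2 units are sold at 45 (assume they go to the highest-value buyers). The demand price at q = 2 is 54.75, so CS = ½ · [(55 - 45) + (54.75 - 45)] · 2 = 19.75.
Change in consumer surplus = 19.75 - 64 = -44.25.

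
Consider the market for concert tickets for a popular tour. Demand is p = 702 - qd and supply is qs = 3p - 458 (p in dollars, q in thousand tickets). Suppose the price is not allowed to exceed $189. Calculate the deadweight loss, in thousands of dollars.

Rearranging demand gives qd = 702 - p. Equilibrium: 702 - p = 3p - 458, so 1160 = 4p and p* = 290, q* = 412.
The ceiling of 189 is below the equilibrium price 290, so it binds.
At p = 189: qd = 702 - 189 = 513 and qs = 3·189 - 458 = 109.
Quantity traded falls to 109. At q = 109 the demand price is 702 - 109 = 593 and the supply price is (458 + 109)/3 = 189.
Deadweight loss = ½ · (593 - 189) · (412 - 109) = ½ · 404 · 303 = 61206.

61206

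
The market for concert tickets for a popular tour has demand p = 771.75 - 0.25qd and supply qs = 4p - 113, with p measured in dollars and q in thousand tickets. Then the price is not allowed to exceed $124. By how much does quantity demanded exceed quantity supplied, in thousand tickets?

2208

Rearranging demand gives qd = 3087 - 4p. Equilibrium: 3087 - 4p = 4p - 113, so 3200 = 8p and p* = 400, q* = 1487.
Because the ceiling (124) lies below the market-clearing price, it is binding.
At p = 124: qd = 3087 - 4·124 = 2591 and qs = 4·124 - 113 = 383.
Shortage = qd - qs = 2591 - 383 = 2208.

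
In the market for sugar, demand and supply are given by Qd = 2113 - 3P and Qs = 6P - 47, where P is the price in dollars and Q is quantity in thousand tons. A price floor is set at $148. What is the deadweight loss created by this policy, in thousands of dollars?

Without the control the market clears where 2113 - 3P = 6P - 47, i.e. P* = 240 and Q* = 1393.
Since 148 is below P* = 240, the floor does not bind and the free-market outcome prevails.
Since the control does not bind, no trades are prevented and deadweight loss is zero.

0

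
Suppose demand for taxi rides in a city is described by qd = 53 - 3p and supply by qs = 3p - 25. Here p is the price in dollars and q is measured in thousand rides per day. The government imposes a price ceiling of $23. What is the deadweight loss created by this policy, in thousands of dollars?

Equilibrium: 53 - 3p = 3p - 25, so 78 = 6p and p* = 13, q* = 14.
Since 23 is above p* = 13, the ceiling does not bind and the free-market outcome prevails.
Since the control does not bind, no trades are prevented and deadweight loss is zero.

0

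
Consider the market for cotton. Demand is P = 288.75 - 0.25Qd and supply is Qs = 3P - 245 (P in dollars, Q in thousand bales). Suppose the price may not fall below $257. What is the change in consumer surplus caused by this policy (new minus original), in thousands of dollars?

-13737

Rearranging demand gives Qd = 1155 - 4P. Equilibrium: 1155 - 4P = 3P - 245, so 1400 = 7P and P* = 200, Q* = 355.
Because the floor (257) lies above the market-clearing price, it is binding.
At P = 257: Qd = 1155 - 4·257 = 127 and Qs = 3·257 - 245 = 526.
Consumer surplus without the control is ½ · (288.75 - 200) · 355 = 15753.125.
With the floor, consumers buy 127 units at 257, so CS = ½ · (288.75 - 257) · 127 = 2016.125.
Change in consumer surplus = 2016.125 - 15753.125 = -13737.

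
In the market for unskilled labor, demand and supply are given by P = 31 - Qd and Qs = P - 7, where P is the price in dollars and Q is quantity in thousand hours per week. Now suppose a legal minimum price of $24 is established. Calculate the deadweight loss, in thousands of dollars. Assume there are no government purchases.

Rearranging demand gives Qd = 31 - P. In a free market, 31 - P = P - 7 gives the equilibrium P* = 19, Q* = 12.
The floor of 24 is above the equilibrium price 19, so it binds.
At P = 24: Qd = 31 - 24 = 7 and Qs = 24 - 7 = 17.
Quantity traded falls to 7. At Q = 7 the demand price is 31 - 7 = 24 and the supply price is 7 + 7 = 14.
Deadweight loss = ½ · (24 - 14) · (12 - 7) = ½ · 10 · 5 = 25.

25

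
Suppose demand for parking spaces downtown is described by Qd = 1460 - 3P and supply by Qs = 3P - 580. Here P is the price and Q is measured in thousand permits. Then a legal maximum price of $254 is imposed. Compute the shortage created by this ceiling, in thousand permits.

516

Equilibrium: 1460 - 3P = 3P - 580, so 2040 = 6P and P* = 340, Q* = 440.
The ceiling of 254 is below the equilibrium price 340, so it binds.
At P = 254: Qd = 1460 - 3·254 = 698 and Qs = 3·254 - 580 = 182.
Shortage = Qd - Qs = 698 - 182 = 516.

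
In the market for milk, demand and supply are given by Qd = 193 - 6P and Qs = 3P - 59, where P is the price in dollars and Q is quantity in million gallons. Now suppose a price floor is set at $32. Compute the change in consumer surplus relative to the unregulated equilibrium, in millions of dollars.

-52

Equilibrium: 193 - 6P = 3P - 59, so 252 = 9P and P* = 28, Q* = 25.
The floor of 32 is above the equilibrium price 28, so it binds.
At P = 32: Qd = 193 - 6·32 = 1 and Qs = 3·32 - 59 = 37.
Consumer surplus without the control is ½ · (193/6 - 28) · 25 = 625/12.
With the floor, consumers buy 1 units at 32, so CS = ½ · (193/6 - 32) · 1 = 1/12.
Change in consumer surplus = 1/12 - 625/12 = -52.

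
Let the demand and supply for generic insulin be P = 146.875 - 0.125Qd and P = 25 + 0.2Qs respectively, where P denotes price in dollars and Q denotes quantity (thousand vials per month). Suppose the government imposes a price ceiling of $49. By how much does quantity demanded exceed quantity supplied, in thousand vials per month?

663

Rearranging demand gives Qd = 1175 - 8P; rearranging supply gives Qs = 5P - 125. In a free market, 1175 - 8P = 5P - 125 gives the equilibrium P* = 100, Q* = 375.
Since 49 < 100, the ceiling is binding.
At P = 49: Qd = 1175 - 8·49 = 783 and Qs = 5·49 - 125 = 120.
Shortage = Qd - Qs = 783 - 120 = 663.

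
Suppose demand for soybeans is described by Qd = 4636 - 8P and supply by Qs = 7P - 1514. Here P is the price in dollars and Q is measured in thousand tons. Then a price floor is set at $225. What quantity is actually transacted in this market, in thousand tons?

1356

Equilibrium: 4636 - 8P = 7P - 1514, so 6150 = 15P and P* = 410, Q* = 1356.
The floor of 225 is below the equilibrium price 410, so it is not binding; the market clears at P* = 410, Q* = 1356.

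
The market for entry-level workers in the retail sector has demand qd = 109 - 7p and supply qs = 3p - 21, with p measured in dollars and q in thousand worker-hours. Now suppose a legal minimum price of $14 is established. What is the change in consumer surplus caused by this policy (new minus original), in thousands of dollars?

-14.5

Equilibrium: 109 - 7p = 3p - 21, so 130 = 10p and p* = 13, q* = 18.
Because the floor (14) lies above the market-clearing price, it is binding.
At p = 14: qd = 109 - 7·14 = 11 and qs = 3·14 - 21 = 21.
Consumer surplus without the control is ½ · (109/7 - 13) · 18 = 162/7.
With the floor, consumers buy 11 units at 14, so CS = ½ · (109/7 - 14) · 11 = 121/14.
Change in consumer surplus = 121/14 - 162/7 = -14.5.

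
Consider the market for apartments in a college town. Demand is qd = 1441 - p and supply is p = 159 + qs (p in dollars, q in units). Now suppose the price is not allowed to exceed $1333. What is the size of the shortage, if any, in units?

0

Rearranging supply gives qs = p - 159. Setting quantity demanded equal to quantity supplied, 1441 - p = p - 159, gives p* = 800 and q* = 641.
Since 1333 is above p* = 800, the ceiling does not bind and the free-market outcome prevails.
Since the control does not bind, there is no shortage.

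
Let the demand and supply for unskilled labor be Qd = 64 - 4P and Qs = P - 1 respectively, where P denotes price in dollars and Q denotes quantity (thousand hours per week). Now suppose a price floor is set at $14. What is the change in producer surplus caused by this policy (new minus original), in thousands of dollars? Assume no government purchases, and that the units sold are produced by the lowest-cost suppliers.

Setting quantity demanded equal to quantity supplied, 64 - 4P = P - 1, gives P* = 13 and Q* = 12.
Because the floor (14) lies above the market-clearing price, it is binding.
At P = 14: Qd = 64 - 4·14 = 8 and Qs = 14 - 1 = 13.
Producer surplus without the control is ½ · (13 - 1) · 12 = 72.
With the floor, 8 units are sold at 14. The supply price at Q = 8 is 9, so PS = ½ · [(14 - 1) + (14 - 9)] · 8 = 72.
Change in producer surplus = 72 - 72 = 0.

0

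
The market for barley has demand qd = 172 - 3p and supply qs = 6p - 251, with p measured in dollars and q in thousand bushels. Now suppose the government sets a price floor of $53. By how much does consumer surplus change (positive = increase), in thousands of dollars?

-132

Without the control the market clears where 172 - 3p = 6p - 251, i.e. p* = 47 and q* = 31.
The floor of 53 is above the equilibrium price 47, so it binds.
At p = 53: qd = 172 - 3·53 = 13 and qs = 6·53 - 251 = 67.
Consumer surplus without the control is ½ · (172/3 - 47) · 31 = 961/6.
With the floor, consumers buy 13 units at 53, so CS = ½ · (172/3 - 53) · 13 = 169/6.
Change in consumer surplus = 169/6 - 961/6 = -132.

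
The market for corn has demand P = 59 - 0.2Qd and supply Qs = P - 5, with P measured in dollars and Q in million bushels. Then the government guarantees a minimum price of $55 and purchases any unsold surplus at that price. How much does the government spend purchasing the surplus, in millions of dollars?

Rearranging demand gives Qd = 295 - 5P. In a free market, 295 - 5P = P - 5 gives the equilibrium P* = 50, Q* = 45.
The floor of 55 is above the equilibrium price 50, so it binds.
At P = 55: Qd = 295 - 5·55 = 20 and Qs = 55 - 5 = 50.
Surplus = Qs - Qd = 30.
Government expenditure = surplus × support price = 30 × 55 = 1650.

1650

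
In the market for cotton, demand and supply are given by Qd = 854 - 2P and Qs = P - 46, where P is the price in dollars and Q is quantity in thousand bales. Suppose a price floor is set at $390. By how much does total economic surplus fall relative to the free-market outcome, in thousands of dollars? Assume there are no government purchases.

Equilibrium: 854 - 2P = P - 46, so 900 = 3P and P* = 300, Q* = 254.
The floor of 390 is above the equilibrium price 300, so it binds.
At P = 390: Qd = 854 - 2·390 = 74 and Qs = 390 - 46 = 344.
Quantity traded falls to 74. At Q = 74 the demand price is (854 - 74)/2 = 390 and the supply price is 46 + 74 = 120.
Deadweight loss = ½ · (390 - 120) · (254 - 74) = ½ · 270 · 180 = 24300.

24300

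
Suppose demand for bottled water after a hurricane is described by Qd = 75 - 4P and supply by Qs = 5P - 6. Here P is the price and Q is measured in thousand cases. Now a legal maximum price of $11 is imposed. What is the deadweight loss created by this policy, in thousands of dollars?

0

Setting quantity demanded equal to quantity supplied, 75 - 4P = 5P - 6, gives P* = 9 and Q* = 39.
The ceiling of 11 is above the equilibrium price 9, so it is not binding; the market clears at P* = 9, Q* = 39.
Since the control does not bind, no trades are prevented and deadweight loss is zero.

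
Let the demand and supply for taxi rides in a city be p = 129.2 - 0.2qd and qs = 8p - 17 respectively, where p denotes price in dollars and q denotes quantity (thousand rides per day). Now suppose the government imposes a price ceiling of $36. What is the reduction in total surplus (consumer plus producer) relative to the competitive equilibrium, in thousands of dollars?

2340

Rearranging demand gives qd = 646 - 5p. Without the control the market clears where 646 - 5p = 8p - 17, i.e. p* = 51 and q* = 391.
The ceiling of 36 is below the equilibrium price 51, so it binds.
At p = 36: qd = 646 - 5·36 = 466 and qs = 8·36 - 17 = 271.
Quantity traded falls to 271. At q = 271 the demand price is (646 - 271)/5 = 75 and the supply price is (17 + 271)/8 = 36.
Deadweight loss = ½ · (75 - 36) · (391 - 271) = ½ · 39 · 120 = 2340.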